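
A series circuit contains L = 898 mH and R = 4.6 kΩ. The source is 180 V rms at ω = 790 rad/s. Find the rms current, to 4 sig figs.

X_L = ωL = 709.4 Ω
Z = 4600 + j709.4 Ω
|Z| = √(4600² + 709.4²) = 4654 Ω
I = V/|Z| = 180/4654 = 38.67 mA

38.67 mA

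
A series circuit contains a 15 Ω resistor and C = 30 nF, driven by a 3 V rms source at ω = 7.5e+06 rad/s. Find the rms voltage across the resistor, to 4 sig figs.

X_C = 1/(ωC) = 4.444 Ω
Z = 15.00 − j4.444 Ω
|Z| = √(15.00² + 4.444²) = 15.64 Ω
I = V/|Z| = 191.8 mA
V_R = I·|Z_R| = 0.1918 × 15.00 = 2.876 V

2.876 V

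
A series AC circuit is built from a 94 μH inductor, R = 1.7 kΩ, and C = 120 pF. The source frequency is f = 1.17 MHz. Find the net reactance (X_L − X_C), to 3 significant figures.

ω = 2πf = 7.351e+06 rad/s
X_L = ωL = 691 Ω
X_C = 1/(ωC) = 1130 Ω
X = 691 − 1130 = -443 Ω

-443 Ω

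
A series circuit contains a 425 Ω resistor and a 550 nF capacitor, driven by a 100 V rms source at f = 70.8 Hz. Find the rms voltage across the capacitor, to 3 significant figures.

99.5 V

ω = 2πf = 444.8 rad/s
X_C = 1/(ωC) = 4090 Ω
Z = 425 − j4090 Ω
|Z| = √(425² + 4090²) = 4110 Ω
I = V/|Z| = 24.3 mA
V_C = I·|Z_C| = 0.0243 × 4090 = 99.5 V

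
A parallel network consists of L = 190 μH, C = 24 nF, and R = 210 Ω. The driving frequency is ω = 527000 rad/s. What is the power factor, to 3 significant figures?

X_L = ωL = 100 Ω
X_C = 1/(ωC) = 79.1 Ω
Parallel: admittances add. Y = 1/R + 1/(jωL) + jωC
Y = (0.00476 + j0.00266) S
|Y| = 0.00545 S → |Z| = 1/|Y| = 183 Ω, ∠Z = −∠Y = -29.2°
cos φ = cos(-29.2°) = 0.873

0.873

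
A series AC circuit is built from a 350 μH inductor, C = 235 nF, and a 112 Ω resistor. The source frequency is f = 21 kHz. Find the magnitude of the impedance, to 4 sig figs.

112.9 Ω

ω = 2πf = 131900 rad/s
X_L = ωL = 46.18 Ω
X_C = 1/(ωC) = 32.25 Ω
Net reactance X = X_L − X_C = 13.93 Ω
Z = 112.0 + j13.93 Ω
|Z| = √(112.0² + 13.93²) = 112.9 Ω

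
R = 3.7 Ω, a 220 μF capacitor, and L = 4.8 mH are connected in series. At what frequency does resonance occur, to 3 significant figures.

155 Hz

ω₀ = 1/√(LC) = 1/√(0.0048 × 0.00022) = 973.1 rad/s
f₀ = ω₀/(2π) = 155 Hz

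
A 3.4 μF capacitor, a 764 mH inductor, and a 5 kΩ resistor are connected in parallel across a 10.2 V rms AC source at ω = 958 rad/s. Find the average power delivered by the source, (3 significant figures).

20.8 mW

X_L = ωL = 732 Ω
X_C = 1/(ωC) = 307 Ω
Parallel: admittances add. Y = 1/R + 1/(jωL) + jωC
Y = (0.000200 + j0.00189) S
|Y| = 0.00190 S → |Z| = 1/|Y| = 526 Ω, ∠Z = −∠Y = -84.0°
I = V/|Z| = 19.4 mA
P = VI cos φ = 10.2 × 0.0194 × cos(-84.0°) = 20.8 mW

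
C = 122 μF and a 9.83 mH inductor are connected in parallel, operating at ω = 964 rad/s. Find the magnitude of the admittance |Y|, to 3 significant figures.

12.1 mS

X_L = ωL = 9.48 Ω
X_C = 1/(ωC) = 8.50 Ω
Parallel: admittances add. Y = 1/(jωL) + jωC
Y = (0 + j0.0121) S
|Y| = 0.0121 S → |Z| = 1/|Y| = 82.8 Ω, ∠Z = −∠Y = -90.0°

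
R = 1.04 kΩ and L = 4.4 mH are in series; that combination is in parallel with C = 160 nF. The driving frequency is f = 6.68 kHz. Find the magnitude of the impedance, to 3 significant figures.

151 Ω

ω = 2πf = 41970 rad/s
X_L = ωL = 185 Ω
X_C = 1/(ωC) = 149 Ω
Branch 1 (R+jX_L): Z₁ = 1040 + j185 Ω, |Z₁| = 1060 Ω
Branch 2 (−jX_C): Z₂ = −j149 Ω
Parallel: Z = Z₁Z₂/(Z₁+Z₂), |Z| = 151 Ω, ∠Z = -81.9°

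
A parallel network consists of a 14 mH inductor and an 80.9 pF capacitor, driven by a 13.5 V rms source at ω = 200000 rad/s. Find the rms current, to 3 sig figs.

4.60 mA

X_L = ωL = 2800 Ω
X_C = 1/(ωC) = 61800 Ω
Parallel: admittances add. Y = 1/(jωL) + jωC
Y = (0 − j0.000341) S
|Y| = 0.000341 S → |Z| = 1/|Y| = 2930 Ω, ∠Z = −∠Y = 90.0°
I = V/|Z| = 13.5/2930 = 4.60 mA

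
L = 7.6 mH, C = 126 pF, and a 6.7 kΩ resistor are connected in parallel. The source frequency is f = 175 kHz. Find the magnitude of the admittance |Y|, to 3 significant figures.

150 μS

ω = 2πf = 1.1e+06 rad/s
X_L = ωL = 8360 Ω
X_C = 1/(ωC) = 7220 Ω
Parallel: admittances add. Y = 1/R + 1/(jωL) + jωC
Y = (0.000149 + j1.89e-05) S
|Y| = 0.000150 S → |Z| = 1/|Y| = 6650 Ω, ∠Z = −∠Y = -7.21°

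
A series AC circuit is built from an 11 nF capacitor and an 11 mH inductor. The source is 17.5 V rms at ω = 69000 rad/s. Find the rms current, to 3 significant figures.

X_L = ωL = 759 Ω
X_C = 1/(ωC) = 1320 Ω
Net reactance X = X_L − X_C = -559 Ω
Z = − j559 Ω
|Z| = √(0² + 559²) = 559 Ω
I = V/|Z| = 17.5/559 = 31.3 mA

31.3 mA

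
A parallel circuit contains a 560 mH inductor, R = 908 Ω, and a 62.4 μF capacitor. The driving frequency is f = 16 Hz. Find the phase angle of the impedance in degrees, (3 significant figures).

ω = 2πf = 100.5 rad/s
X_L = ωL = 56.3 Ω
X_C = 1/(ωC) = 159 Ω
Parallel: admittances add. Y = 1/R + 1/(jωL) + jωC
Y = (0.00110 − j0.0115) S
|Y| = 0.0115 S → |Z| = 1/|Y| = 86.6 Ω, ∠Z = −∠Y = 84.5°

84.5°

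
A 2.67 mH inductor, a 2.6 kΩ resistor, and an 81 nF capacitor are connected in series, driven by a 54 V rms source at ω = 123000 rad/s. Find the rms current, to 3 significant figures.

X_L = ωL = 328 Ω
X_C = 1/(ωC) = 100 Ω
Net reactance X = X_L − X_C = 228 Ω
Z = 2600 + j228 Ω
|Z| = √(2600² + 228²) = 2610 Ω
I = V/|Z| = 54/2610 = 20.7 mA

20.7 mA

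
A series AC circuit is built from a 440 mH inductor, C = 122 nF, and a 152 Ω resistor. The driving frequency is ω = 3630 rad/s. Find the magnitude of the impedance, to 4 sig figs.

678.1 Ω

X_L = ωL = 1597 Ω
X_C = 1/(ωC) = 2258 Ω
Net reactance X = X_L − X_C = -660.8 Ω
Z = 152.0 − j660.8 Ω
|Z| = √(152.0² + 660.8²) = 678.1 Ω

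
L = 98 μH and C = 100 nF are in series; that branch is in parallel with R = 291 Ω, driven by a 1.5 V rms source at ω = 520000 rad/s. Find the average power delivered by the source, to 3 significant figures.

7.73 mW

X_L = ωL = 51.0 Ω
X_C = 1/(ωC) = 19.2 Ω
Branch 1: Z₁ = R = 291 Ω
Branch 2 (series LC): Z₂ = j(X_L − X_C) = j31.7 Ω
Parallel: Z = Z₁Z₂/(Z₁+Z₂), |Z| = 31.5 Ω, ∠Z = 83.8°
I = V/|Z| = 47.6 mA
P = VI cos φ = 1.5 × 0.0476 × cos(83.8°) = 7.73 mW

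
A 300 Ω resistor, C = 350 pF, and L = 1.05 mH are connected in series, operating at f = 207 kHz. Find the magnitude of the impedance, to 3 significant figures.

884 Ω

ω = 2πf = 1.301e+06 rad/s
X_L = ωL = 1370 Ω
X_C = 1/(ωC) = 2200 Ω
Net reactance X = X_L − X_C = -831 Ω
Z = 300 − j831 Ω
|Z| = √(300² + 831²) = 884 Ω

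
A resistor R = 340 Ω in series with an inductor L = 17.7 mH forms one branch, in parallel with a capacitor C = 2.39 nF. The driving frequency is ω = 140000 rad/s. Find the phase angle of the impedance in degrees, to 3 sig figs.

48.5°

X_L = ωL = 2480 Ω
X_C = 1/(ωC) = 2990 Ω
Branch 1 (R+jX_L): Z₁ = 340 + j2480 Ω, |Z₁| = 2500 Ω
Branch 2 (−jX_C): Z₂ = −j2990 Ω
Parallel: Z = Z₁Z₂/(Z₁+Z₂), |Z| = 12200 Ω, ∠Z = 48.5°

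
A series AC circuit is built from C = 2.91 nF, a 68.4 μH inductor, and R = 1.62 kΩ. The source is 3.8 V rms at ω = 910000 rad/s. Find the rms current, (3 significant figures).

2.30 mA

X_L = ωL = 62.2 Ω
X_C = 1/(ωC) = 378 Ω
Net reactance X = X_L − X_C = -315 Ω
Z = 1620 − j315 Ω
|Z| = √(1620² + 315²) = 1650 Ω
I = V/|Z| = 3.8/1650 = 2.30 mA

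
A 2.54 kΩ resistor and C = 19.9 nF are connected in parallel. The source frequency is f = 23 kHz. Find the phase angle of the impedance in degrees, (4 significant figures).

-82.20°

ω = 2πf = 144500 rad/s
X_C = 1/(ωC) = 347.7 Ω
Parallel: admittances add. Y = 1/R + jωC
Y = (0.0003937 + j0.002876) S
|Y| = 0.002903 S → |Z| = 1/|Y| = 344.5 Ω, ∠Z = −∠Y = -82.20°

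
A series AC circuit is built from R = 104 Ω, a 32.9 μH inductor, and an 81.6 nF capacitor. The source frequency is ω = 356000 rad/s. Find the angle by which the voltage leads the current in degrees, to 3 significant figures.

X_L = ωL = 11.7 Ω
X_C = 1/(ωC) = 34.4 Ω
Net reactance X = X_L − X_C = -22.7 Ω
Z = 104 − j22.7 Ω
|Z| = √(104² + 22.7²) = 106 Ω
∠Z = arctan(-22.7/104) = -12.3°

-12.3°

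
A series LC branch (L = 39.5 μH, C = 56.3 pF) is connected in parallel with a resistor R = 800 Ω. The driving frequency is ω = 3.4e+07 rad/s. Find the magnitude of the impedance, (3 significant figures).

X_L = ωL = 1340 Ω
X_C = 1/(ωC) = 522 Ω
Branch 1: Z₁ = R = 800 Ω
Branch 2 (series LC): Z₂ = j(X_L − X_C) = j821 Ω
Parallel: Z = Z₁Z₂/(Z₁+Z₂), |Z| = 573 Ω, ∠Z = 44.3°

573 Ω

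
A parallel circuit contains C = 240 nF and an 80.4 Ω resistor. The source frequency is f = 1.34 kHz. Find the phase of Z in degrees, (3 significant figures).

ω = 2πf = 8419 rad/s
X_C = 1/(ωC) = 495 Ω
Parallel: admittances add. Y = 1/R + jωC
Y = (0.0124 + j0.00202) S
|Y| = 0.0126 S → |Z| = 1/|Y| = 79.4 Ω, ∠Z = −∠Y = -9.23°

-9.23°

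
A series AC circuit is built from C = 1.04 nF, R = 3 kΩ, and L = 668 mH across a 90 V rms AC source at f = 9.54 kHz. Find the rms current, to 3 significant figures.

3.72 mA

ω = 2πf = 59940 rad/s
X_L = ωL = 40000 Ω
X_C = 1/(ωC) = 16000 Ω
Net reactance X = X_L − X_C = 24000 Ω
Z = 3000 + j24000 Ω
|Z| = √(3000² + 24000²) = 24200 Ω
I = V/|Z| = 90/24200 = 3.72 mA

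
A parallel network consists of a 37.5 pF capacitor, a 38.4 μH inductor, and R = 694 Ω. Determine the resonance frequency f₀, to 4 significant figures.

4.194 MHz

ω₀ = 1/√(LC) = 1/√(3.84e-05 × 3.75e-11) = 2.635e+07 rad/s
f₀ = ω₀/(2π) = 4.194 MHz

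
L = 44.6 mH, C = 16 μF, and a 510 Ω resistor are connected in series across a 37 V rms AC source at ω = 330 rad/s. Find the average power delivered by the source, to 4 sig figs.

X_L = ωL = 14.72 Ω
X_C = 1/(ωC) = 189.4 Ω
Net reactance X = X_L − X_C = -174.7 Ω
Z = 510.0 − j174.7 Ω
|Z| = √(510.0² + 174.7²) = 539.1 Ω
∠Z = arctan(-174.7/510.0) = -18.91°
I = V/|Z| = 68.63 mA
P = VI cos φ = 37 × 0.06863 × cos(-18.91°) = 2.402 W

2.402 W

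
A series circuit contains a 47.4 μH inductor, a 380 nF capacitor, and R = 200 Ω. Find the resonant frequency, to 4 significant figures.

37.50 kHz

ω₀ = 1/√(LC) = 1/√(4.74e-05 × 3.8e-07) = 235600 rad/s
f₀ = ω₀/(2π) = 37.50 kHz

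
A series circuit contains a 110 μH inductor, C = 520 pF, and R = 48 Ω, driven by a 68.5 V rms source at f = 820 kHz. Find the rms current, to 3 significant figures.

344 mA

ω = 2πf = 5.152e+06 rad/s
X_L = ωL = 567 Ω
X_C = 1/(ωC) = 373 Ω
Net reactance X = X_L − X_C = 193 Ω
Z = 48.0 + j193 Ω
|Z| = √(48.0² + 193²) = 199 Ω
I = V/|Z| = 68.5/199 = 344 mA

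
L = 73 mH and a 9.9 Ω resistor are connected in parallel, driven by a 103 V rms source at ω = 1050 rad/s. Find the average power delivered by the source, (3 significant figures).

1.07 kW

X_L = ωL = 76.6 Ω
Parallel: admittances add. Y = 1/R + 1/(jωL)
Y = (0.101 − j0.0130) S
|Y| = 0.102 S → |Z| = 1/|Y| = 9.82 Ω, ∠Z = −∠Y = 7.36°
I = V/|Z| = 10.5 A
P = VI cos φ = 103 × 10.5 × cos(7.36°) = 1.07 kW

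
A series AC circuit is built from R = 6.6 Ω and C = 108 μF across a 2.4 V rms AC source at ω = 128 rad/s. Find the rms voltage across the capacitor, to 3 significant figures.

X_C = 1/(ωC) = 72.3 Ω
Z = 6.60 − j72.3 Ω
|Z| = √(6.60² + 72.3²) = 72.6 Ω
I = V/|Z| = 33.0 mA
V_C = I·|Z_C| = 0.0330 × 72.3 = 2.39 V

2.39 V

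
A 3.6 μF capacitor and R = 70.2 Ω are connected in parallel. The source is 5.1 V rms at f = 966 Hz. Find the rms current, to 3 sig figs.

133 mA

ω = 2πf = 6070 rad/s
X_C = 1/(ωC) = 45.8 Ω
Parallel: admittances add. Y = 1/R + jωC
Y = (0.0142 + j0.0219) S
|Y| = 0.0261 S → |Z| = 1/|Y| = 38.3 Ω, ∠Z = −∠Y = -56.9°
I = V/|Z| = 5.1/38.3 = 133 mA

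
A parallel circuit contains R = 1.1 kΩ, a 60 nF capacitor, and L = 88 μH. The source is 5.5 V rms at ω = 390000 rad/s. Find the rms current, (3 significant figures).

X_L = ωL = 34.3 Ω
X_C = 1/(ωC) = 42.7 Ω
Parallel: admittances add. Y = 1/R + 1/(jωL) + jωC
Y = (0.000909 − j0.00574) S
|Y| = 0.00581 S → |Z| = 1/|Y| = 172 Ω, ∠Z = −∠Y = 81.0°
I = V/|Z| = 5.5/172 = 32.0 mA

32.0 mA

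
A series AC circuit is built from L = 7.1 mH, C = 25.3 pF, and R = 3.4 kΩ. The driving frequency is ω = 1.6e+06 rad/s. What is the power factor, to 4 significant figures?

X_L = ωL = 11360 Ω
X_C = 1/(ωC) = 24700 Ω
Net reactance X = X_L − X_C = -13340 Ω
Z = 3400 − j13340 Ω
|Z| = √(3400² + 13340²) = 13770 Ω
∠Z = arctan(-13340/3400) = -75.70°
cos φ = cos(-75.70°) = 0.2469

0.2469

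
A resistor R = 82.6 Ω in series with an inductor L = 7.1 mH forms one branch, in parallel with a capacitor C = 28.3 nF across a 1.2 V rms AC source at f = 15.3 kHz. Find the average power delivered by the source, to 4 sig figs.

ω = 2πf = 96130 rad/s
X_L = ωL = 682.5 Ω
X_C = 1/(ωC) = 367.6 Ω
Branch 1 (R+jX_L): Z₁ = 82.60 + j682.5 Ω, |Z₁| = 687.5 Ω
Branch 2 (−jX_C): Z₂ = −j367.6 Ω
Parallel: Z = Z₁Z₂/(Z₁+Z₂), |Z| = 776.1 Ω, ∠Z = -82.21°
I = V/|Z| = 1.546 mA
P = VI cos φ = 1.2 × 0.001546 × cos(-82.21°) = 251.6 μW

251.6 μW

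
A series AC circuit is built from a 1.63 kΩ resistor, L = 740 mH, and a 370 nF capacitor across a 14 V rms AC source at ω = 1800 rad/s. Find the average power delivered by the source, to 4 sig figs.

119.0 mW

X_L = ωL = 1332 Ω
X_C = 1/(ωC) = 1502 Ω
Net reactance X = X_L − X_C = -169.5 Ω
Z = 1630 − j169.5 Ω
|Z| = √(1630² + 169.5²) = 1639 Ω
∠Z = arctan(-169.5/1630) = -5.937°
I = V/|Z| = 8.543 mA
P = VI cos φ = 14 × 0.008543 × cos(-5.937°) = 119.0 mW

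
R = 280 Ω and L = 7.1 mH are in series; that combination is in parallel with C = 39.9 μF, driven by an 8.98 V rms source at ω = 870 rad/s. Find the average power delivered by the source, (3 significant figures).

X_L = ωL = 6.18 Ω
X_C = 1/(ωC) = 28.8 Ω
Branch 1 (R+jX_L): Z₁ = 280 + j6.18 Ω, |Z₁| = 280 Ω
Branch 2 (−jX_C): Z₂ = −j28.8 Ω
Parallel: Z = Z₁Z₂/(Z₁+Z₂), |Z| = 28.7 Ω, ∠Z = -84.1°
I = V/|Z| = 313 mA
P = VI cos φ = 8.98 × 0.313 × cos(-84.1°) = 288 mW

288 mW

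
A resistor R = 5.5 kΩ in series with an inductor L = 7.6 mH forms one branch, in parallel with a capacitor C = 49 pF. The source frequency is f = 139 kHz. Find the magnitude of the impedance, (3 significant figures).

ω = 2πf = 873400 rad/s
X_L = ωL = 6640 Ω
X_C = 1/(ωC) = 23400 Ω
Branch 1 (R+jX_L): Z₁ = 5500 + j6640 Ω, |Z₁| = 8620 Ω
Branch 2 (−jX_C): Z₂ = −j23400 Ω
Parallel: Z = Z₁Z₂/(Z₁+Z₂), |Z| = 11400 Ω, ∠Z = 32.2°

11400 Ω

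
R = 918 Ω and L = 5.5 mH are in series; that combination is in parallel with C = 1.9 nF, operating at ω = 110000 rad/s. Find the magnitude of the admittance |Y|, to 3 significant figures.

X_L = ωL = 605 Ω
X_C = 1/(ωC) = 4780 Ω
Branch 1 (R+jX_L): Z₁ = 918 + j605 Ω, |Z₁| = 1100 Ω
Branch 2 (−jX_C): Z₂ = −j4780 Ω
Parallel: Z = Z₁Z₂/(Z₁+Z₂), |Z| = 1230 Ω, ∠Z = 21.0°
|Y| = 1/|Z| = 813 μS

813 μS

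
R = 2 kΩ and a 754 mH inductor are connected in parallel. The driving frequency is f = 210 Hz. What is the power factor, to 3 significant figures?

0.445

ω = 2πf = 1319 rad/s
X_L = ωL = 995 Ω
Parallel: admittances add. Y = 1/R + 1/(jωL)
Y = (0.000500 − j0.00101) S
|Y| = 0.00112 S → |Z| = 1/|Y| = 891 Ω, ∠Z = −∠Y = 63.6°
cos φ = cos(63.6°) = 0.445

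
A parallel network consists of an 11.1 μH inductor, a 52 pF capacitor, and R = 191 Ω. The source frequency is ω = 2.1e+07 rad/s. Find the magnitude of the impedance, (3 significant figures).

X_L = ωL = 233 Ω
X_C = 1/(ωC) = 916 Ω
Parallel: admittances add. Y = 1/R + 1/(jωL) + jωC
Y = (0.00524 − j0.00320) S
|Y| = 0.00614 S → |Z| = 1/|Y| = 163 Ω, ∠Z = −∠Y = 31.4°

163 Ω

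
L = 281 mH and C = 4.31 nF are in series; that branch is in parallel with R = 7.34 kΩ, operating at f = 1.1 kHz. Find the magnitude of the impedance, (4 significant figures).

ω = 2πf = 6912 rad/s
X_L = ωL = 1942 Ω
X_C = 1/(ωC) = 33570 Ω
Branch 1: Z₁ = R = 7340 Ω
Branch 2 (series LC): Z₂ = j(X_L − X_C) = −j31630 Ω
Parallel: Z = Z₁Z₂/(Z₁+Z₂), |Z| = 7150 Ω, ∠Z = -13.07°

7150 Ω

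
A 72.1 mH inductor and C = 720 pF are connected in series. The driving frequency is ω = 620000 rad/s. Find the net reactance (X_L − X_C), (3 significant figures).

42500 Ω

X_L = ωL = 44700 Ω
X_C = 1/(ωC) = 2240 Ω
X = 44700 − 2240 = 42500 Ω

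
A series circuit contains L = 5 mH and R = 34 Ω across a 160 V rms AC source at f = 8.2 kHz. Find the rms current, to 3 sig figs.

ω = 2πf = 51520 rad/s
X_L = ωL = 258 Ω
Z = 34.0 + j258 Ω
|Z| = √(34.0² + 258²) = 260 Ω
I = V/|Z| = 160/260 = 616 mA

616 mA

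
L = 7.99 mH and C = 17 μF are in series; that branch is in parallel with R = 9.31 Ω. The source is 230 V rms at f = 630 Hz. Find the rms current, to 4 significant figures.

ω = 2πf = 3958 rad/s
X_L = ωL = 31.63 Ω
X_C = 1/(ωC) = 14.86 Ω
Branch 1: Z₁ = R = 9.310 Ω
Branch 2 (series LC): Z₂ = j(X_L − X_C) = j16.77 Ω
Parallel: Z = Z₁Z₂/(Z₁+Z₂), |Z| = 8.139 Ω, ∠Z = 29.04°
I = V/|Z| = 230/8.139 = 28.26 A

28.26 A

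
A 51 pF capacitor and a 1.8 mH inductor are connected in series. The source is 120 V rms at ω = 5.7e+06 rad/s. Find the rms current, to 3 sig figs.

X_L = ωL = 10300 Ω
X_C = 1/(ωC) = 3440 Ω
Net reactance X = X_L − X_C = 6820 Ω
Z = j6820 Ω
|Z| = √(0² + 6820²) = 6820 Ω
I = V/|Z| = 120/6820 = 17.6 mA

17.6 mA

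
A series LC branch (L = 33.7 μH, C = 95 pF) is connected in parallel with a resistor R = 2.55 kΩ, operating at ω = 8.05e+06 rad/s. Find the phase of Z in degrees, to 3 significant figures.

-67.9°

X_L = ωL = 271 Ω
X_C = 1/(ωC) = 1310 Ω
Branch 1: Z₁ = R = 2550 Ω
Branch 2 (series LC): Z₂ = j(X_L − X_C) = −j1040 Ω
Parallel: Z = Z₁Z₂/(Z₁+Z₂), |Z| = 960 Ω, ∠Z = -67.9°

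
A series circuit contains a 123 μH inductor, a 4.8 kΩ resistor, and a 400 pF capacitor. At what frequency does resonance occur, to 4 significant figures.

717.5 kHz

ω₀ = 1/√(LC) = 1/√(0.000123 × 4e-10) = 4.508e+06 rad/s
f₀ = ω₀/(2π) = 717.5 kHz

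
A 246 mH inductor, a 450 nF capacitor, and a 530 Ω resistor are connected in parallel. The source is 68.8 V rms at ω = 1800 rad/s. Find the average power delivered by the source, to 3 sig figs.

8.93 W

X_L = ωL = 443 Ω
X_C = 1/(ωC) = 1230 Ω
Parallel: admittances add. Y = 1/R + 1/(jωL) + jωC
Y = (0.00189 − j0.00145) S
|Y| = 0.00238 S → |Z| = 1/|Y| = 420 Ω, ∠Z = −∠Y = 37.5°
I = V/|Z| = 164 mA
P = VI cos φ = 68.8 × 0.164 × cos(37.5°) = 8.93 W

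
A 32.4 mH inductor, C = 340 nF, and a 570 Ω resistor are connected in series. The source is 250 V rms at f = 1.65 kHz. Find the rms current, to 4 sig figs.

ω = 2πf = 10370 rad/s
X_L = ωL = 335.9 Ω
X_C = 1/(ωC) = 283.7 Ω
Net reactance X = X_L − X_C = 52.20 Ω
Z = 570.0 + j52.20 Ω
|Z| = √(570.0² + 52.20²) = 572.4 Ω
I = V/|Z| = 250/572.4 = 436.8 mA

436.8 mA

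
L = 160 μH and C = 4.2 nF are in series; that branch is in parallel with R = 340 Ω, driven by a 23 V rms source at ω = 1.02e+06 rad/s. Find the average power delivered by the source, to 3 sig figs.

1.56 W

X_L = ωL = 163 Ω
X_C = 1/(ωC) = 233 Ω
Branch 1: Z₁ = R = 340 Ω
Branch 2 (series LC): Z₂ = j(X_L − X_C) = −j70.2 Ω
Parallel: Z = Z₁Z₂/(Z₁+Z₂), |Z| = 68.8 Ω, ∠Z = -78.3°
I = V/|Z| = 334 mA
P = VI cos φ = 23 × 0.334 × cos(-78.3°) = 1.56 W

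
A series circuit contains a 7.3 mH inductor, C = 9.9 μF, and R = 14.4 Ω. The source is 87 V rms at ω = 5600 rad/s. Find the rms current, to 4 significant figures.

3.222 A

X_L = ωL = 40.88 Ω
X_C = 1/(ωC) = 18.04 Ω
Net reactance X = X_L − X_C = 22.84 Ω
Z = 14.40 + j22.84 Ω
|Z| = √(14.40² + 22.84²) = 27.00 Ω
I = V/|Z| = 87/27.00 = 3.222 A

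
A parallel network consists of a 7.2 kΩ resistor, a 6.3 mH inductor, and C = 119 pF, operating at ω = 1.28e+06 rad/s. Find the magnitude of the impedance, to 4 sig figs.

7055 Ω

X_L = ωL = 8064 Ω
X_C = 1/(ωC) = 6565 Ω
Parallel: admittances add. Y = 1/R + 1/(jωL) + jωC
Y = (0.0001389 + j2.831e-05) S
|Y| = 0.0001417 S → |Z| = 1/|Y| = 7055 Ω, ∠Z = −∠Y = -11.52°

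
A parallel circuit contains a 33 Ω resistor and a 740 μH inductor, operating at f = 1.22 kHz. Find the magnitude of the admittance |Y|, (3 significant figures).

179 mS

ω = 2πf = 7665 rad/s
X_L = ωL = 5.67 Ω
Parallel: admittances add. Y = 1/R + 1/(jωL)
Y = (0.0303 − j0.176) S
|Y| = 0.179 S → |Z| = 1/|Y| = 5.59 Ω, ∠Z = −∠Y = 80.2°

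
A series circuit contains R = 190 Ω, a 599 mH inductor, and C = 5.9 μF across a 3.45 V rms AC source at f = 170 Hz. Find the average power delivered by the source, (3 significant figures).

ω = 2πf = 1068 rad/s
X_L = ωL = 640 Ω
X_C = 1/(ωC) = 159 Ω
Net reactance X = X_L − X_C = 481 Ω
Z = 190 + j481 Ω
|Z| = √(190² + 481²) = 517 Ω
∠Z = arctan(481/190) = 68.5°
I = V/|Z| = 6.67 mA
P = VI cos φ = 3.45 × 0.00667 × cos(68.5°) = 8.45 mW

8.45 mW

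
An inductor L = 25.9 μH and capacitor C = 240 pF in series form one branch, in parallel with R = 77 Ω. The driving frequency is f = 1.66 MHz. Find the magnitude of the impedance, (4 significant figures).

66.16 Ω

ω = 2πf = 1.043e+07 rad/s
X_L = ωL = 270.1 Ω
X_C = 1/(ωC) = 399.5 Ω
Branch 1: Z₁ = R = 77.00 Ω
Branch 2 (series LC): Z₂ = j(X_L − X_C) = −j129.3 Ω
Parallel: Z = Z₁Z₂/(Z₁+Z₂), |Z| = 66.16 Ω, ∠Z = -30.77°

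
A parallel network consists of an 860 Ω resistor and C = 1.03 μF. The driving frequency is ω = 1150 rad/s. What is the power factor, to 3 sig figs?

0.701

X_C = 1/(ωC) = 844 Ω
Parallel: admittances add. Y = 1/R + jωC
Y = (0.00116 + j0.00118) S
|Y| = 0.00166 S → |Z| = 1/|Y| = 602 Ω, ∠Z = −∠Y = -45.5°
cos φ = cos(-45.5°) = 0.701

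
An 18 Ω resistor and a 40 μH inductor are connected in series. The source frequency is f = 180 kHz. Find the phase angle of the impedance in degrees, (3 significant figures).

68.3°

ω = 2πf = 1.131e+06 rad/s
X_L = ωL = 45.2 Ω
Z = 18.0 + j45.2 Ω
|Z| = √(18.0² + 45.2²) = 48.7 Ω
∠Z = arctan(45.2/18.0) = 68.3°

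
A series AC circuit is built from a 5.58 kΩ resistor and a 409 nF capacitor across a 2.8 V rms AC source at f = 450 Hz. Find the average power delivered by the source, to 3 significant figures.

ω = 2πf = 2827 rad/s
X_C = 1/(ωC) = 865 Ω
Z = 5580 − j865 Ω
|Z| = √(5580² + 865²) = 5650 Ω
∠Z = arctan(-865/5580) = -8.81°
I = V/|Z| = 496 μA
P = VI cos φ = 2.8 × 0.000496 × cos(-8.81°) = 1.37 mW

1.37 mW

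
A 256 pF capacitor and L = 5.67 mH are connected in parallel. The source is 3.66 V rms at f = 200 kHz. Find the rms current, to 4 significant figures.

663.7 μA

ω = 2πf = 1.257e+06 rad/s
X_L = ωL = 7125 Ω
X_C = 1/(ωC) = 3108 Ω
Parallel: admittances add. Y = 1/(jωL) + jωC
Y = (0 + j0.0001814) S
|Y| = 0.0001814 S → |Z| = 1/|Y| = 5514 Ω, ∠Z = −∠Y = -90.00°
I = V/|Z| = 3.66/5514 = 663.7 μA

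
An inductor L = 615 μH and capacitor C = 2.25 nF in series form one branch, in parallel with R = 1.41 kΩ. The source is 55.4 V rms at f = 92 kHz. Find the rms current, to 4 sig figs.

ω = 2πf = 578100 rad/s
X_L = ωL = 355.5 Ω
X_C = 1/(ωC) = 768.9 Ω
Branch 1: Z₁ = R = 1410 Ω
Branch 2 (series LC): Z₂ = j(X_L − X_C) = −j413.4 Ω
Parallel: Z = Z₁Z₂/(Z₁+Z₂), |Z| = 396.7 Ω, ∠Z = -73.66°
I = V/|Z| = 55.4/396.7 = 139.7 mA

139.7 mA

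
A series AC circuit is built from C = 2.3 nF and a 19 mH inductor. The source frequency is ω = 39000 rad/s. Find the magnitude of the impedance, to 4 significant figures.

10410 Ω

X_L = ωL = 741.0 Ω
X_C = 1/(ωC) = 11150 Ω
Net reactance X = X_L − X_C = -10410 Ω
Z = − j10410 Ω
|Z| = √(0² + 10410²) = 10410 Ω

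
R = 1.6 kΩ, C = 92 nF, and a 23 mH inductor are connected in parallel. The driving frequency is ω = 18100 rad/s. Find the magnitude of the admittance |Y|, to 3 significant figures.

X_L = ωL = 416 Ω
X_C = 1/(ωC) = 601 Ω
Parallel: admittances add. Y = 1/R + 1/(jωL) + jωC
Y = (0.000625 − j0.000737) S
|Y| = 0.000966 S → |Z| = 1/|Y| = 1030 Ω, ∠Z = −∠Y = 49.7°

966 μS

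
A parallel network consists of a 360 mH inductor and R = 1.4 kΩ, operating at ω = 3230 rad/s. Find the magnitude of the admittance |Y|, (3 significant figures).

1.12 mS

X_L = ωL = 1160 Ω
Parallel: admittances add. Y = 1/R + 1/(jωL)
Y = (0.000714 − j0.000860) S
|Y| = 0.00112 S → |Z| = 1/|Y| = 895 Ω, ∠Z = −∠Y = 50.3°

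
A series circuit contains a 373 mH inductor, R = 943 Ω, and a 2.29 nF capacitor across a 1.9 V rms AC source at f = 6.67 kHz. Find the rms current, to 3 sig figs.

ω = 2πf = 41910 rad/s
X_L = ωL = 15600 Ω
X_C = 1/(ωC) = 10400 Ω
Net reactance X = X_L − X_C = 5210 Ω
Z = 943 + j5210 Ω
|Z| = √(943² + 5210²) = 5300 Ω
I = V/|Z| = 1.9/5300 = 359 μA

359 μA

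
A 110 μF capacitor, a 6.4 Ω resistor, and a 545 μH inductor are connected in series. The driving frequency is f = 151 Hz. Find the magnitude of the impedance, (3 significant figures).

11.1 Ω

ω = 2πf = 948.8 rad/s
X_L = ωL = 0.517 Ω
X_C = 1/(ωC) = 9.58 Ω
Net reactance X = X_L − X_C = -9.06 Ω
Z = 6.40 − j9.06 Ω
|Z| = √(6.40² + 9.06²) = 11.1 Ω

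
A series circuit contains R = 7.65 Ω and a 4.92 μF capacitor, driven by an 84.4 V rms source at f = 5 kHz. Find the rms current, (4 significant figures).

ω = 2πf = 31420 rad/s
X_C = 1/(ωC) = 6.470 Ω
Z = 7.650 − j6.470 Ω
|Z| = √(7.650² + 6.470²) = 10.02 Ω
I = V/|Z| = 84.4/10.02 = 8.424 A

8.424 A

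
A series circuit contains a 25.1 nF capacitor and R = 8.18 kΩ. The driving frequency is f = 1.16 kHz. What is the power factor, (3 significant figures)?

0.831

ω = 2πf = 7288 rad/s
X_C = 1/(ωC) = 5470 Ω
Z = 8180 − j5470 Ω
|Z| = √(8180² + 5470²) = 9840 Ω
∠Z = arctan(-5470/8180) = -33.8°
cos φ = cos(-33.8°) = 0.831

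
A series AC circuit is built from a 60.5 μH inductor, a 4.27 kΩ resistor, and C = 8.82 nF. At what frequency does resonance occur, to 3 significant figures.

ω₀ = 1/√(LC) = 1/√(6.05e-05 × 8.82e-09) = 1.369e+06 rad/s
f₀ = ω₀/(2π) = 218 kHz

218 kHz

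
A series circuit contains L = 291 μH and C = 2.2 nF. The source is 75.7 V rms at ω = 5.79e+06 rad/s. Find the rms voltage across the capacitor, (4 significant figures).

3.700 V

X_L = ωL = 1685 Ω
X_C = 1/(ωC) = 78.51 Ω
Net reactance X = X_L − X_C = 1606 Ω
Z = j1606 Ω
|Z| = √(0² + 1606²) = 1606 Ω
I = V/|Z| = 47.12 mA
V_C = I·|Z_C| = 0.04712 × 78.51 = 3.700 V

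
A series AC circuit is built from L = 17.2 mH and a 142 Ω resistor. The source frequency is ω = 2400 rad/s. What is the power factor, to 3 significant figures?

0.960

X_L = ωL = 41.3 Ω
Z = 142 + j41.3 Ω
|Z| = √(142² + 41.3²) = 148 Ω
∠Z = arctan(41.3/142) = 16.2°
cos φ = cos(16.2°) = 0.960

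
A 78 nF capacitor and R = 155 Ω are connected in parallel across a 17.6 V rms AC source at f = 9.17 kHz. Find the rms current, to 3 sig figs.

ω = 2πf = 57620 rad/s
X_C = 1/(ωC) = 223 Ω
Parallel: admittances add. Y = 1/R + jωC
Y = (0.00645 + j0.00449) S
|Y| = 0.00786 S → |Z| = 1/|Y| = 127 Ω, ∠Z = −∠Y = -34.9°
I = V/|Z| = 17.6/127 = 138 mA

138 mA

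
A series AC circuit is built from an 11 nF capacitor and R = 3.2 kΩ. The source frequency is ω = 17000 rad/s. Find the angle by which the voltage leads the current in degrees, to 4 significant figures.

-59.10°

X_C = 1/(ωC) = 5348 Ω
Z = 3200 − j5348 Ω
|Z| = √(3200² + 5348²) = 6232 Ω
∠Z = arctan(-5348/3200) = -59.10°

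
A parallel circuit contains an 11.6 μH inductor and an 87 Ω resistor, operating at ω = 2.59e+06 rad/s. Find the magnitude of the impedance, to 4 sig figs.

X_L = ωL = 30.04 Ω
Parallel: admittances add. Y = 1/R + 1/(jωL)
Y = (0.01149 − j0.03328) S
|Y| = 0.03521 S → |Z| = 1/|Y| = 28.40 Ω, ∠Z = −∠Y = 70.95°

28.40 Ω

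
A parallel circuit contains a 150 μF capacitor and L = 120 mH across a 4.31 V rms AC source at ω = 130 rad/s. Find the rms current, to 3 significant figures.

X_L = ωL = 15.6 Ω
X_C = 1/(ωC) = 51.3 Ω
Parallel: admittances add. Y = 1/(jωL) + jωC
Y = (0 − j0.0446) S
|Y| = 0.0446 S → |Z| = 1/|Y| = 22.4 Ω, ∠Z = −∠Y = 90.0°
I = V/|Z| = 4.31/22.4 = 192 mA

192 mA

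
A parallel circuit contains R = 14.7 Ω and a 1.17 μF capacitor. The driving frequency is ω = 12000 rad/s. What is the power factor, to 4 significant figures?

0.9794

X_C = 1/(ωC) = 71.23 Ω
Parallel: admittances add. Y = 1/R + jωC
Y = (0.06803 + j0.01404) S
|Y| = 0.06946 S → |Z| = 1/|Y| = 14.40 Ω, ∠Z = −∠Y = -11.66°
cos φ = cos(-11.66°) = 0.9794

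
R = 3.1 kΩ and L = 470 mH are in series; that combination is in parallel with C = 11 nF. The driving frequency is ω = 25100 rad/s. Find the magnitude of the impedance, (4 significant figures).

5053 Ω

X_L = ωL = 11800 Ω
X_C = 1/(ωC) = 3622 Ω
Branch 1 (R+jX_L): Z₁ = 3100 + j11800 Ω, |Z₁| = 12200 Ω
Branch 2 (−jX_C): Z₂ = −j3622 Ω
Parallel: Z = Z₁Z₂/(Z₁+Z₂), |Z| = 5053 Ω, ∠Z = -83.96°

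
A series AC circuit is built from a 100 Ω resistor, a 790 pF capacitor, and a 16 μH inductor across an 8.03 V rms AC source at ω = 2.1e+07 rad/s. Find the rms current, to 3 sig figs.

27.4 mA

X_L = ωL = 336 Ω
X_C = 1/(ωC) = 60.3 Ω
Net reactance X = X_L − X_C = 276 Ω
Z = 100 + j276 Ω
|Z| = √(100² + 276²) = 293 Ω
I = V/|Z| = 8.03/293 = 27.4 mA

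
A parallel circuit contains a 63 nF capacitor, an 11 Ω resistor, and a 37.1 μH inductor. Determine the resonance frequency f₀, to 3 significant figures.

104 kHz

ω₀ = 1/√(LC) = 1/√(3.71e-05 × 6.3e-08) = 654100 rad/s
f₀ = ω₀/(2π) = 104 kHz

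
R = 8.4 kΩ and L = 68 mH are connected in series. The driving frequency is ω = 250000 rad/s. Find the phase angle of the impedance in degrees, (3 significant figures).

63.7°

X_L = ωL = 17000 Ω
Z = 8400 + j17000 Ω
|Z| = √(8400² + 17000²) = 19000 Ω
∠Z = arctan(17000/8400) = 63.7°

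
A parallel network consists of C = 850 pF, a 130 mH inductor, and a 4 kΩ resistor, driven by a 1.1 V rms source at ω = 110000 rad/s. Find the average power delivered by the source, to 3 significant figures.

X_L = ωL = 14300 Ω
X_C = 1/(ωC) = 10700 Ω
Parallel: admittances add. Y = 1/R + 1/(jωL) + jωC
Y = (0.000250 + j2.36e-05) S
|Y| = 0.000251 S → |Z| = 1/|Y| = 3980 Ω, ∠Z = −∠Y = -5.39°
I = V/|Z| = 276 μA
P = VI cos φ = 1.1 × 0.000276 × cos(-5.39°) = 303 μW

303 μW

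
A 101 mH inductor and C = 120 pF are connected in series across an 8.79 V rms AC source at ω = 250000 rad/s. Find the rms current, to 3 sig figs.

X_L = ωL = 25200 Ω
X_C = 1/(ωC) = 33300 Ω
Net reactance X = X_L − X_C = -8080 Ω
Z = − j8080 Ω
|Z| = √(0² + 8080²) = 8080 Ω
I = V/|Z| = 8.79/8080 = 1.09 mA

1.09 mA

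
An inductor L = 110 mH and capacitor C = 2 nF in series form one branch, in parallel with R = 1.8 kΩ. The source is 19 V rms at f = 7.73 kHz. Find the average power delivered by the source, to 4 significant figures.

ω = 2πf = 48570 rad/s
X_L = ωL = 5343 Ω
X_C = 1/(ωC) = 10290 Ω
Branch 1: Z₁ = R = 1800 Ω
Branch 2 (series LC): Z₂ = j(X_L − X_C) = −j4952 Ω
Parallel: Z = Z₁Z₂/(Z₁+Z₂), |Z| = 1692 Ω, ∠Z = -19.98°
I = V/|Z| = 11.23 mA
P = VI cos φ = 19 × 0.01123 × cos(-19.98°) = 200.6 mW

200.6 mW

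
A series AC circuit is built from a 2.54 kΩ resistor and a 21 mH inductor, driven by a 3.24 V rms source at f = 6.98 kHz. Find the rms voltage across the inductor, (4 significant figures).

1.104 V

ω = 2πf = 43860 rad/s
X_L = ωL = 921.0 Ω
Z = 2540 + j921.0 Ω
|Z| = √(2540² + 921.0²) = 2702 Ω
I = V/|Z| = 1.199 mA
V_L = I·|Z_L| = 0.001199 × 921.0 = 1.104 V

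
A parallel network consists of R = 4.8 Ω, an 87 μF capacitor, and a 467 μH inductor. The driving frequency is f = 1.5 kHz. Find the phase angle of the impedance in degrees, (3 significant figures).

ω = 2πf = 9425 rad/s
X_L = ωL = 4.40 Ω
X_C = 1/(ωC) = 1.22 Ω
Parallel: admittances add. Y = 1/R + 1/(jωL) + jωC
Y = (0.208 + j0.593) S
|Y| = 0.628 S → |Z| = 1/|Y| = 1.59 Ω, ∠Z = −∠Y = -70.6°

-70.6°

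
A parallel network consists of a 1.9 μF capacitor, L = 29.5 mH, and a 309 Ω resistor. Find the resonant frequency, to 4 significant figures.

ω₀ = 1/√(LC) = 1/√(0.0295 × 1.9e-06) = 4224 rad/s
f₀ = ω₀/(2π) = 672.3 Hz

672.3 Hz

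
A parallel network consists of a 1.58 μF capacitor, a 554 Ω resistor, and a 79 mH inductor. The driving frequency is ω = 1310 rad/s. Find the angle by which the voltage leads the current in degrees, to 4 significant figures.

X_L = ωL = 103.5 Ω
X_C = 1/(ωC) = 483.1 Ω
Parallel: admittances add. Y = 1/R + 1/(jωL) + jωC
Y = (0.001805 − j0.007593) S
|Y| = 0.007805 S → |Z| = 1/|Y| = 128.1 Ω, ∠Z = −∠Y = 76.63°

76.63°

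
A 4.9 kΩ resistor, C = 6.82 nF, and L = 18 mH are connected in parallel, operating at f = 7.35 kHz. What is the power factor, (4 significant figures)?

0.2240

ω = 2πf = 46180 rad/s
X_L = ωL = 831.3 Ω
X_C = 1/(ωC) = 3175 Ω
Parallel: admittances add. Y = 1/R + 1/(jωL) + jωC
Y = (0.0002041 − j0.0008880) S
|Y| = 0.0009112 S → |Z| = 1/|Y| = 1097 Ω, ∠Z = −∠Y = 77.06°
cos φ = cos(77.06°) = 0.2240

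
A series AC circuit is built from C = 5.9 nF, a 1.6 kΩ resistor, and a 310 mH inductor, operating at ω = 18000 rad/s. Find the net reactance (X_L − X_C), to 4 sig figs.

X_L = ωL = 5580 Ω
X_C = 1/(ωC) = 9416 Ω
X = 5580 − 9416 = -3836 Ω

-3836 Ω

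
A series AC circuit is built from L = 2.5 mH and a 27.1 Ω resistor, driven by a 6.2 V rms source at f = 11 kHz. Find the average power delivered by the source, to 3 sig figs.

34.1 mW

ω = 2πf = 69120 rad/s
X_L = ωL = 173 Ω
Z = 27.1 + j173 Ω
|Z| = √(27.1² + 173²) = 175 Ω
∠Z = arctan(173/27.1) = 81.1°
I = V/|Z| = 35.4 mA
P = VI cos φ = 6.2 × 0.0354 × cos(81.1°) = 34.1 mW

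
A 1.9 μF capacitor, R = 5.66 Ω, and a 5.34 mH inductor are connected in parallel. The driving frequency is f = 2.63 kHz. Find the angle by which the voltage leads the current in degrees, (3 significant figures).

-6.48°

ω = 2πf = 16520 rad/s
X_L = ωL = 88.2 Ω
X_C = 1/(ωC) = 31.9 Ω
Parallel: admittances add. Y = 1/R + 1/(jωL) + jωC
Y = (0.177 + j0.0201) S
|Y| = 0.178 S → |Z| = 1/|Y| = 5.62 Ω, ∠Z = −∠Y = -6.48°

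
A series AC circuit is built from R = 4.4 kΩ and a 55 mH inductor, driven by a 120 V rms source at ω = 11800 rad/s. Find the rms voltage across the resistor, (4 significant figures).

118.7 V

X_L = ωL = 649.0 Ω
Z = 4400 + j649.0 Ω
|Z| = √(4400² + 649.0²) = 4448 Ω
I = V/|Z| = 26.98 mA
V_R = I·|Z_R| = 0.02698 × 4400 = 118.7 V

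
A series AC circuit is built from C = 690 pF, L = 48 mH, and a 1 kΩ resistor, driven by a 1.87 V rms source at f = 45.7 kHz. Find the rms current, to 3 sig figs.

ω = 2πf = 287100 rad/s
X_L = ωL = 13800 Ω
X_C = 1/(ωC) = 5050 Ω
Net reactance X = X_L − X_C = 8740 Ω
Z = 1000 + j8740 Ω
|Z| = √(1000² + 8740²) = 8790 Ω
I = V/|Z| = 1.87/8790 = 213 μA

213 μA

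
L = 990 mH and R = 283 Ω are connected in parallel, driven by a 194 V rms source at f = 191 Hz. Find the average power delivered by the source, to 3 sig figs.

ω = 2πf = 1200 rad/s
X_L = ωL = 1190 Ω
Parallel: admittances add. Y = 1/R + 1/(jωL)
Y = (0.00353 − j0.000842) S
|Y| = 0.00363 S → |Z| = 1/|Y| = 275 Ω, ∠Z = −∠Y = 13.4°
I = V/|Z| = 705 mA
P = VI cos φ = 194 × 0.705 × cos(13.4°) = 133 W

133 W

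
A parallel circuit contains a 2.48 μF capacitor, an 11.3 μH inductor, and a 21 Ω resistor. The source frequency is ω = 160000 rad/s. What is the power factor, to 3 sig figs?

0.291

X_L = ωL = 1.81 Ω
X_C = 1/(ωC) = 2.52 Ω
Parallel: admittances add. Y = 1/R + 1/(jωL) + jωC
Y = (0.0476 − j0.156) S
|Y| = 0.163 S → |Z| = 1/|Y| = 6.12 Ω, ∠Z = −∠Y = 73.1°
cos φ = cos(73.1°) = 0.291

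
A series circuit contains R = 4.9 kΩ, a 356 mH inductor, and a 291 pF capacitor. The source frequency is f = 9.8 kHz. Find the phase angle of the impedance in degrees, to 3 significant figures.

-81.8°

ω = 2πf = 61580 rad/s
X_L = ωL = 21900 Ω
X_C = 1/(ωC) = 55800 Ω
Net reactance X = X_L − X_C = -33900 Ω
Z = 4900 − j33900 Ω
|Z| = √(4900² + 33900²) = 34200 Ω
∠Z = arctan(-33900/4900) = -81.8°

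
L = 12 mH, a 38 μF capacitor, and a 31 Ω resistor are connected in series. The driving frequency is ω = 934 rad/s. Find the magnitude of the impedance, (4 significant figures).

X_L = ωL = 11.21 Ω
X_C = 1/(ωC) = 28.18 Ω
Net reactance X = X_L − X_C = -16.97 Ω
Z = 31.00 − j16.97 Ω
|Z| = √(31.00² + 16.97²) = 35.34 Ω

35.34 Ω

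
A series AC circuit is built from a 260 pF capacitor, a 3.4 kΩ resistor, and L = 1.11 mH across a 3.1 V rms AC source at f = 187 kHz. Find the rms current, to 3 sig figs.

ω = 2πf = 1.175e+06 rad/s
X_L = ωL = 1300 Ω
X_C = 1/(ωC) = 3270 Ω
Net reactance X = X_L − X_C = -1970 Ω
Z = 3400 − j1970 Ω
|Z| = √(3400² + 1970²) = 3930 Ω
I = V/|Z| = 3.1/3930 = 789 μA

789 μA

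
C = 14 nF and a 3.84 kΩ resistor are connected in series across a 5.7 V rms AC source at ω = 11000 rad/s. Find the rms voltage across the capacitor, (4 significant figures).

X_C = 1/(ωC) = 6494 Ω
Z = 3840 − j6494 Ω
|Z| = √(3840² + 6494²) = 7544 Ω
I = V/|Z| = 755.6 μA
V_C = I·|Z_C| = 0.0007556 × 6494 = 4.906 V

4.906 V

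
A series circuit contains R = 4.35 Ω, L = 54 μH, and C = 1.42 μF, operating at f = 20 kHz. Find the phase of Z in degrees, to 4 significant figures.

15.20°

ω = 2πf = 125700 rad/s
X_L = ωL = 6.786 Ω
X_C = 1/(ωC) = 5.604 Ω
Net reactance X = X_L − X_C = 1.182 Ω
Z = 4.350 + j1.182 Ω
|Z| = √(4.350² + 1.182²) = 4.508 Ω
∠Z = arctan(1.182/4.350) = 15.20°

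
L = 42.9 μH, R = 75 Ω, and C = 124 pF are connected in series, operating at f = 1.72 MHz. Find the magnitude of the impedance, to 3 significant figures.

292 Ω

ω = 2πf = 1.081e+07 rad/s
X_L = ωL = 464 Ω
X_C = 1/(ωC) = 746 Ω
Net reactance X = X_L − X_C = -283 Ω
Z = 75.0 − j283 Ω
|Z| = √(75.0² + 283²) = 292 Ω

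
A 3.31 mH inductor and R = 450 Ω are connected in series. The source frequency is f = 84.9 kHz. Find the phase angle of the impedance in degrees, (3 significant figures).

ω = 2πf = 533400 rad/s
X_L = ωL = 1770 Ω
Z = 450 + j1770 Ω
|Z| = √(450² + 1770²) = 1820 Ω
∠Z = arctan(1770/450) = 75.7°

75.7°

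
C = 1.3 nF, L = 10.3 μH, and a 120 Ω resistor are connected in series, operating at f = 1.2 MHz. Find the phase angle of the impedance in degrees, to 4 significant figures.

ω = 2πf = 7.54e+06 rad/s
X_L = ωL = 77.66 Ω
X_C = 1/(ωC) = 102.0 Ω
Net reactance X = X_L − X_C = -24.36 Ω
Z = 120.0 − j24.36 Ω
|Z| = √(120.0² + 24.36²) = 122.4 Ω
∠Z = arctan(-24.36/120.0) = -11.48°

-11.48°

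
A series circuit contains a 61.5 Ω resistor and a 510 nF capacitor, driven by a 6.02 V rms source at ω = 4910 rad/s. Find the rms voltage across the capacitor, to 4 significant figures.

5.950 V

X_C = 1/(ωC) = 399.3 Ω
Z = 61.50 − j399.3 Ω
|Z| = √(61.50² + 399.3²) = 404.1 Ω
I = V/|Z| = 14.90 mA
V_C = I·|Z_C| = 0.01490 × 399.3 = 5.950 V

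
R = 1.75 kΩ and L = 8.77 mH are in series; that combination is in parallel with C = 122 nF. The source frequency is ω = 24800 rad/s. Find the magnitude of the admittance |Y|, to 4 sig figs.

X_L = ωL = 217.5 Ω
X_C = 1/(ωC) = 330.5 Ω
Branch 1 (R+jX_L): Z₁ = 1750 + j217.5 Ω, |Z₁| = 1763 Ω
Branch 2 (−jX_C): Z₂ = −j330.5 Ω
Parallel: Z = Z₁Z₂/(Z₁+Z₂), |Z| = 332.4 Ω, ∠Z = -79.22°
|Y| = 1/|Z| = 3.009 mS

3.009 mS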